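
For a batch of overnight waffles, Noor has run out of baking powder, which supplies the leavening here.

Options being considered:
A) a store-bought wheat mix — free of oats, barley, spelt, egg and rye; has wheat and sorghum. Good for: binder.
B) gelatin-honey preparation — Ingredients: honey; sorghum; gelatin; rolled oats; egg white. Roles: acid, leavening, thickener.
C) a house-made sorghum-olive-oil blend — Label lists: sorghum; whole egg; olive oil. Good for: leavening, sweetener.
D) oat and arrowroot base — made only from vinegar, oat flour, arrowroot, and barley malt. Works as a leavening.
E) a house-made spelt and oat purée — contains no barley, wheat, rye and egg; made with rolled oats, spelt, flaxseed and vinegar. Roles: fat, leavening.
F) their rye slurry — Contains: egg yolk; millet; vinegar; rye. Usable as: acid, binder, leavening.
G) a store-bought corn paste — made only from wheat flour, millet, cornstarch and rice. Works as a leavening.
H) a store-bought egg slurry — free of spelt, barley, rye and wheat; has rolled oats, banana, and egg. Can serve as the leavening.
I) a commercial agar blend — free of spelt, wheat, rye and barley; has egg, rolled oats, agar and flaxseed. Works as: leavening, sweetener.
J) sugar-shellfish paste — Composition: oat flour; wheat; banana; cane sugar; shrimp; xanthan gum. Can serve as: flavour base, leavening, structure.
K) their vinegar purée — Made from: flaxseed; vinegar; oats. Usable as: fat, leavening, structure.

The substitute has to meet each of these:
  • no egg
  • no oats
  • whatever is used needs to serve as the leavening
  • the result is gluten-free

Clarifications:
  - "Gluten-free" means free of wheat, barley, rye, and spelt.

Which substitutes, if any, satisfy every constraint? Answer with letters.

none

A: not usable as a leavening; has wheat, so not gluten-free — out
B: has rolled oats, so not oat-free; has egg white, so not egg-free — no
C: has whole egg, so not egg-free — out
D: has barley malt, so not gluten-free; has oat flour, so not oat-free — out
E: has spelt, so not gluten-free; has rolled oats, so not oat-free — no
F: has rye, so not gluten-free; has egg yolk, so not egg-free — reject
G: has wheat flour, so not gluten-free — out
H: has rolled oats, so not oat-free; has egg, so not egg-free — no
I: has rolled oats, so not oat-free; has egg, so not egg-free — no
J: has wheat, so not gluten-free; has oat flour, so not oat-free — reject
K: has oats, so not oat-free — out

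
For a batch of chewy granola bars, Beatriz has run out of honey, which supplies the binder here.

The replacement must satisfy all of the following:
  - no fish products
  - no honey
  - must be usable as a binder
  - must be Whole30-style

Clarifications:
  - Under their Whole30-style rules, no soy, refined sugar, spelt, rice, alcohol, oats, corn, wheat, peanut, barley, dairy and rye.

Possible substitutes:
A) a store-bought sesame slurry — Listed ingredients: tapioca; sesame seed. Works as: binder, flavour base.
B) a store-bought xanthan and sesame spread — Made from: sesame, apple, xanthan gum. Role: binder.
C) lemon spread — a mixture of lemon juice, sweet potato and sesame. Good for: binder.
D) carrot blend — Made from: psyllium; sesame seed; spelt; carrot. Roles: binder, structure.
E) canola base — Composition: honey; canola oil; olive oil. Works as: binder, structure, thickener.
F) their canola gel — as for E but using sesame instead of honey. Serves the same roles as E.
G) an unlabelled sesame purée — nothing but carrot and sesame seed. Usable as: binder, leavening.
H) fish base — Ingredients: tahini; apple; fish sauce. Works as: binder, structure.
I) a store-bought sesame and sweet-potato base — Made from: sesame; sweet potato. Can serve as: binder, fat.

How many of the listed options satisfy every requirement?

6

A: only sesame seed and tapioca; none excluded — keep
B: every rule checks out — valid
C: only sesame, lemon juice, and sweet potato; none excluded — keep
D: has spelt, so not Whole30-style — out
E: has honey, so not honey-free — reject
F: only sesame, canola oil and olive oil; none excluded — valid
G: all constraints satisfied — keep
H: has fish sauce, so not fish-free — no
I: Whole30-style, no honey — keep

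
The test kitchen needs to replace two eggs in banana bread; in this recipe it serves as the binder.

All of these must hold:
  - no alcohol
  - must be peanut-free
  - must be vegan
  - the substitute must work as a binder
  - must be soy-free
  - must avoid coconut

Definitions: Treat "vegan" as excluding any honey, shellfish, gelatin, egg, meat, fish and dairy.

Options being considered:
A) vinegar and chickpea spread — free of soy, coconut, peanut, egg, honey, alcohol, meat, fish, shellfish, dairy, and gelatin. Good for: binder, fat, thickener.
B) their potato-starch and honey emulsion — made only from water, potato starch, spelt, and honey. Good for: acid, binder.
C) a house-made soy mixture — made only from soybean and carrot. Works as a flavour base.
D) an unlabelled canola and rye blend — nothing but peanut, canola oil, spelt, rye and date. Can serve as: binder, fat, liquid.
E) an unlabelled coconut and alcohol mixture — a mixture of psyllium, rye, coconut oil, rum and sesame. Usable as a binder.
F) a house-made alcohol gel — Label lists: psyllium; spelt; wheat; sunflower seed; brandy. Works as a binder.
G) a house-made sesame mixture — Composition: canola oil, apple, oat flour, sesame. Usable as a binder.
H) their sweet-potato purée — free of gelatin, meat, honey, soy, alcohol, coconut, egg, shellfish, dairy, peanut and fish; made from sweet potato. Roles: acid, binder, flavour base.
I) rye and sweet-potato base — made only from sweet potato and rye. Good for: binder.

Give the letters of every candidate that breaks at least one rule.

B, C, D, E, F

A: all constraints satisfied — valid
B: has honey, so not vegan — reject
C: not usable as a binder; has soybean, so not soy-free — out
D: has peanut, so not peanut-free — no
E: has coconut oil, so not coconut-free; has rum, so not alcohol-free — out
F: has brandy, so not alcohol-free — no
G: oat flour and sesame etc. — none of it excluded — OK
H: no alcohol, no soy — OK
I: nothing on the exclusion list — valid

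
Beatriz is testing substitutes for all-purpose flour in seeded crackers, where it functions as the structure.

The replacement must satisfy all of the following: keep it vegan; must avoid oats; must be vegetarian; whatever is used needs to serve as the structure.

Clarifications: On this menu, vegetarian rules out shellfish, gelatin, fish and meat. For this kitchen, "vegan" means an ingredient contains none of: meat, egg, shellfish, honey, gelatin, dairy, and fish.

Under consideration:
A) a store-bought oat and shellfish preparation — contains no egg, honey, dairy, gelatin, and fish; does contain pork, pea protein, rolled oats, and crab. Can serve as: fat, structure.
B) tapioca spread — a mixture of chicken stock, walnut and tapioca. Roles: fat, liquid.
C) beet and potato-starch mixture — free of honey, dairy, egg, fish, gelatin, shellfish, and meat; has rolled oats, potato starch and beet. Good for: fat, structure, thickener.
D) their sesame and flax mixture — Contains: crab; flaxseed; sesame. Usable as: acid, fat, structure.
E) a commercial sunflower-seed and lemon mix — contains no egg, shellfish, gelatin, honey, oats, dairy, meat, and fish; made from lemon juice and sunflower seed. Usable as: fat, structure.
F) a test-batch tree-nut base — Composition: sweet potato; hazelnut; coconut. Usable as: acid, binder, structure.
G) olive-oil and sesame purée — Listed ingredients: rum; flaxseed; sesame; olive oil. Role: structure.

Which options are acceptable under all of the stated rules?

A: has pork, so not vegetarian; has pork, so not vegan (and 1 more) — out
B: not usable as a structure; has chicken stock, so not vegetarian (and 1 more) — reject
C: has rolled oats, so not oat-free — out
D: has crab, so not vegetarian; has crab, so not vegan — no
E: vegetarian, vegan — keep
F: works as a structure, vegan, vegetarian — OK
G: rum and sesame etc. — none of it excluded — keep

E, F, G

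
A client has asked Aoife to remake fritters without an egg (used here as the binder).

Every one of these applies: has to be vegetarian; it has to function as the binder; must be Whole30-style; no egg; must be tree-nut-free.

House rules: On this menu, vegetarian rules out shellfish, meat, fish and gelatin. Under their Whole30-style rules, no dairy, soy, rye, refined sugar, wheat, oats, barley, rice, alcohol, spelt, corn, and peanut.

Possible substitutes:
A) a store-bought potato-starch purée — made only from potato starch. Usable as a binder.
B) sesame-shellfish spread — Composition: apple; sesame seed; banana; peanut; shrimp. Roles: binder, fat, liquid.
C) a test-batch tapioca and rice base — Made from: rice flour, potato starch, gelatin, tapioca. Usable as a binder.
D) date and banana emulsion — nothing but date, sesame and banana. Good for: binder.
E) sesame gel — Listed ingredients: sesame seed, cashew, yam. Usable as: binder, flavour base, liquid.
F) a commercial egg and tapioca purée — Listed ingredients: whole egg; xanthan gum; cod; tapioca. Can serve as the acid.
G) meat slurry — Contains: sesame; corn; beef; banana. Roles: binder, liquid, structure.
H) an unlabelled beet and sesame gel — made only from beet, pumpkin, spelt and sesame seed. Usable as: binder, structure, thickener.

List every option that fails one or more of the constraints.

A: works as a binder, vegetarian, no tree nuts — valid
B: has shrimp, so not vegetarian; has peanut, so not Whole30-style — out
C: has gelatin, so not vegetarian; has rice flour, so not Whole30-style — out
D: Whole30-style, no tree nuts — OK
E: has cashew, so not tree-nut-free — no
F: not usable as a binder; has cod, so not vegetarian (and 1 more) — no
G: has beef, so not vegetarian; has corn, so not Whole30-style — reject
H: has spelt, so not Whole30-style — reject

B, C, E, F, G, H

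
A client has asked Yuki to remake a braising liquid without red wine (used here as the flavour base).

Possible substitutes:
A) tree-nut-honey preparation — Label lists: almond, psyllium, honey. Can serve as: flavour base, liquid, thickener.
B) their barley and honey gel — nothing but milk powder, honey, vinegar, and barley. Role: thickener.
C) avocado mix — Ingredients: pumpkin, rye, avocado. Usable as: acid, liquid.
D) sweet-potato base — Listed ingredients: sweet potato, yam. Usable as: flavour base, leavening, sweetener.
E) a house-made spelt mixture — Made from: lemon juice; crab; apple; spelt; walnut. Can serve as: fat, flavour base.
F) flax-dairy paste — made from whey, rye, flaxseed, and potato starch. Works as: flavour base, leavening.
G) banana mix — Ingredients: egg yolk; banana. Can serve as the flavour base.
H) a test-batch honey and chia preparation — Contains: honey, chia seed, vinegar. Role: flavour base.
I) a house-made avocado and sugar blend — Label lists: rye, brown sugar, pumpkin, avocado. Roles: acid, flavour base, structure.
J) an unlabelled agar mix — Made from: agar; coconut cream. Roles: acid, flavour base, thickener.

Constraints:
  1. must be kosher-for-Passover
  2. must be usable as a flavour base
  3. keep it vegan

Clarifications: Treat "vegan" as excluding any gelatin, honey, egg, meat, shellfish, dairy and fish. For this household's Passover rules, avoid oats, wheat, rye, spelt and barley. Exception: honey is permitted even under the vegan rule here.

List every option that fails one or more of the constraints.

A: honey is permitted under the vegan carve-out; nothing else excluded — keep
B: not usable as a flavour base; has milk powder, so not vegan (and 1 more) — out
C: not usable as a flavour base; has rye, so not kosher-for-Passover — no
D: all constraints satisfied — OK
E: has crab, so not vegan; has spelt, so not kosher-for-Passover — out
F: has whey, so not vegan; has rye, so not kosher-for-Passover — reject
G: has egg yolk, so not vegan — out
H: honey is permitted under the vegan carve-out; nothing else excluded — valid
I: has rye, so not kosher-for-Passover — no
J: only coconut cream and agar; none excluded — OK

B, C, E, F, G, I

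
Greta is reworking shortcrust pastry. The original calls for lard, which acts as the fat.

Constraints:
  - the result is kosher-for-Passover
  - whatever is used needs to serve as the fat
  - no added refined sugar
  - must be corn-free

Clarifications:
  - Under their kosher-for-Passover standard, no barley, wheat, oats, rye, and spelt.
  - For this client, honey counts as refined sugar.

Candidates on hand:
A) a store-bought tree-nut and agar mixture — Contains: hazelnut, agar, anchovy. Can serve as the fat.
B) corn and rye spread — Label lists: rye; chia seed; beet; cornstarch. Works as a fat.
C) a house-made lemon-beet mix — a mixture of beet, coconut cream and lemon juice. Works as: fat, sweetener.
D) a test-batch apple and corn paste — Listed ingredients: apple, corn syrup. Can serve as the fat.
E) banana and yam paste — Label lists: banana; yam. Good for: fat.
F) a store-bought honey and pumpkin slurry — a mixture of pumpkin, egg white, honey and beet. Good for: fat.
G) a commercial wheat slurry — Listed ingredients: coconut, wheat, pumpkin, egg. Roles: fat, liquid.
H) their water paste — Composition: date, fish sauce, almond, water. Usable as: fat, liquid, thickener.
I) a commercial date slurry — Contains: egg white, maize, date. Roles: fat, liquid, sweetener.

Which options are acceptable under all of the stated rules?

A, C, E, H

A: all constraints satisfied — valid
B: has rye, so not kosher-for-Passover; has cornstarch, so not corn-free — no
C: only coconut cream, beet, and lemon juice; none excluded — valid
D: has corn syrup, so not corn-free — no
E: only yam and banana; none excluded — keep
F: has honey, so not no-added-sugar — reject
G: has wheat, so not kosher-for-Passover — out
H: fish sauce and almond etc. — none of it excluded — keep
I: has maize, so not corn-free — no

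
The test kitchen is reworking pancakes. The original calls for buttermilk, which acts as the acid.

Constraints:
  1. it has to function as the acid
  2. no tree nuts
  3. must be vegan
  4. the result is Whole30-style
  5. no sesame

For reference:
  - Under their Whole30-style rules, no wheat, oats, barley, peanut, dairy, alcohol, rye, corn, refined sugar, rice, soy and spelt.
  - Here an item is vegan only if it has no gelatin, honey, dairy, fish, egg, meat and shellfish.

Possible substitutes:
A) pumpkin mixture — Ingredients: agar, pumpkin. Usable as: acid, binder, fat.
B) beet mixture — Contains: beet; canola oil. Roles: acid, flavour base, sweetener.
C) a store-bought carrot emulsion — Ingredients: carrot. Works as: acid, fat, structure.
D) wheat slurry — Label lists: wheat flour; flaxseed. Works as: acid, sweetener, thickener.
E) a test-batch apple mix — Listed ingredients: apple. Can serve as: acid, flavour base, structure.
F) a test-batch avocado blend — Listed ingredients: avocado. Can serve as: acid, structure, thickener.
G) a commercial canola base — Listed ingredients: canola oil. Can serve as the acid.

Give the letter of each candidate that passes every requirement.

A, B, C, E, F, G

A: nothing on the exclusion list — keep
B: no sesame, vegan — OK
C: all constraints satisfied — valid
D: has wheat flour, so not Whole30-style — out
E: only apple; none excluded — valid
F: every rule checks out — keep
G: works as an acid, no tree nuts, vegan — keep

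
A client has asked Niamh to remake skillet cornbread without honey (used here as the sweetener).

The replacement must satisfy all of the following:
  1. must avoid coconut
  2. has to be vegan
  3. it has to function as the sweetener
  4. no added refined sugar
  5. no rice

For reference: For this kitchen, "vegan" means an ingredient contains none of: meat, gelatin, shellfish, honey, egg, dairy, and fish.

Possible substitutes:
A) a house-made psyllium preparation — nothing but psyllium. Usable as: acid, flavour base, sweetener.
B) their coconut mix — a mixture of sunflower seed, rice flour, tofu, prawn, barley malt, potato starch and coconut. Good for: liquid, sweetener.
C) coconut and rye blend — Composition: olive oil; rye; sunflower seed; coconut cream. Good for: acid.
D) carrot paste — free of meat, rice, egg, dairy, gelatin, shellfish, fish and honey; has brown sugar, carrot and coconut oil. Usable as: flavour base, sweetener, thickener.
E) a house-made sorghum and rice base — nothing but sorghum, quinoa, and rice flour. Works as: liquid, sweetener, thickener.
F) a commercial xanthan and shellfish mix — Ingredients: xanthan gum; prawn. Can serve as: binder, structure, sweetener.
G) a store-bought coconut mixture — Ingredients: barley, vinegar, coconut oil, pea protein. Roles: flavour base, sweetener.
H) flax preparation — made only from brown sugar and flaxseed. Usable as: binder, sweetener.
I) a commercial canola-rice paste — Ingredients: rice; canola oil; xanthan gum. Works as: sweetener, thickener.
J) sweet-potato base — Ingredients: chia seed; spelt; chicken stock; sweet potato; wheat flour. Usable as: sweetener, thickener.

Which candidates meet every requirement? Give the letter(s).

A

A: no rice, no coconut — valid
B: has prawn, so not vegan; has coconut, so not coconut-free (and 1 more) — reject
C: not usable as a sweetener; has coconut cream, so not coconut-free — reject
D: has coconut oil, so not coconut-free; has brown sugar, so not no-added-sugar — reject
E: has rice flour, so not rice-free — no
F: has prawn, so not vegan — reject
G: has coconut oil, so not coconut-free — no
H: has brown sugar, so not no-added-sugar — out
I: has rice, so not rice-free — out
J: has chicken stock, so not vegan — out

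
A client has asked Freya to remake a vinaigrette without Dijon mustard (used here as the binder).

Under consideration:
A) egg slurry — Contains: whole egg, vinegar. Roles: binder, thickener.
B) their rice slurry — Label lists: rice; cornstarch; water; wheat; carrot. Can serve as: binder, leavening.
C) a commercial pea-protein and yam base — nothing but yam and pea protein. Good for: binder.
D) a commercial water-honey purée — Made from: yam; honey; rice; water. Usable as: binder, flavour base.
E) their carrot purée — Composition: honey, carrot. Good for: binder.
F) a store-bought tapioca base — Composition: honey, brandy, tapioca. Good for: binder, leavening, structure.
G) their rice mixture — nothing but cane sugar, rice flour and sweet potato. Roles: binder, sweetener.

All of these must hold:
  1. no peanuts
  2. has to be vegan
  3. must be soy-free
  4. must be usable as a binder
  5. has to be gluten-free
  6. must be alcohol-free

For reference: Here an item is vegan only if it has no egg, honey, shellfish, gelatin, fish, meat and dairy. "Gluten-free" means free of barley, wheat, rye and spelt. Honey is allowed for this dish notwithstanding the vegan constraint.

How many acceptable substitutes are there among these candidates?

4

A: has whole egg, so not vegan — out
B: has wheat, so not gluten-free — no
C: only yam and pea protein; none excluded — OK
D: honey is permitted under the vegan carve-out; nothing else excluded — keep
E: honey is permitted under the vegan carve-out; nothing else excluded — keep
F: has brandy, so not alcohol-free — reject
G: nothing on the exclusion list — OK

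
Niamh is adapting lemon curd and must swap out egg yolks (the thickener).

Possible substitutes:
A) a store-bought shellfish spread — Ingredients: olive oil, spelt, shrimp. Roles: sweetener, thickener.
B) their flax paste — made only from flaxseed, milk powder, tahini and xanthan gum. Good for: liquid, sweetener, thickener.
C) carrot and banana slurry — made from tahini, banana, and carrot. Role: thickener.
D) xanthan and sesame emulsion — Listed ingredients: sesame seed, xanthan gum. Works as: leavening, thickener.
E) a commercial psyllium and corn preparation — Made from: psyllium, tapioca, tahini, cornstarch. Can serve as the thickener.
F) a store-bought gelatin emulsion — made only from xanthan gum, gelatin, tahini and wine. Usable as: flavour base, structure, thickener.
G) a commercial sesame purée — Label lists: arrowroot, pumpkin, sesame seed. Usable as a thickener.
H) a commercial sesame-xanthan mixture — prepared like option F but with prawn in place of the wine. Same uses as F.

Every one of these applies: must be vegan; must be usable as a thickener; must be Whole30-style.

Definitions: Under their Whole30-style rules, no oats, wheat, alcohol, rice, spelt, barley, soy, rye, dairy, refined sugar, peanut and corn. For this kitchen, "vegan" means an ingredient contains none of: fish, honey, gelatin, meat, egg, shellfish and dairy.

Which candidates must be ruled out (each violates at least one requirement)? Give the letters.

A, B, E, F, H

A: has spelt, so not Whole30-style; has shrimp, so not vegan — no
B: has milk powder, so not Whole30-style; has milk powder, so not vegan — no
C: works as a thickener, Whole30-style, vegan — OK
D: every rule checks out — valid
E: has cornstarch, so not Whole30-style — no
F: has wine, so not Whole30-style; has gelatin, so not vegan — no
G: only sesame seed, arrowroot and pumpkin; none excluded — keep
H: has gelatin, so not vegan — reject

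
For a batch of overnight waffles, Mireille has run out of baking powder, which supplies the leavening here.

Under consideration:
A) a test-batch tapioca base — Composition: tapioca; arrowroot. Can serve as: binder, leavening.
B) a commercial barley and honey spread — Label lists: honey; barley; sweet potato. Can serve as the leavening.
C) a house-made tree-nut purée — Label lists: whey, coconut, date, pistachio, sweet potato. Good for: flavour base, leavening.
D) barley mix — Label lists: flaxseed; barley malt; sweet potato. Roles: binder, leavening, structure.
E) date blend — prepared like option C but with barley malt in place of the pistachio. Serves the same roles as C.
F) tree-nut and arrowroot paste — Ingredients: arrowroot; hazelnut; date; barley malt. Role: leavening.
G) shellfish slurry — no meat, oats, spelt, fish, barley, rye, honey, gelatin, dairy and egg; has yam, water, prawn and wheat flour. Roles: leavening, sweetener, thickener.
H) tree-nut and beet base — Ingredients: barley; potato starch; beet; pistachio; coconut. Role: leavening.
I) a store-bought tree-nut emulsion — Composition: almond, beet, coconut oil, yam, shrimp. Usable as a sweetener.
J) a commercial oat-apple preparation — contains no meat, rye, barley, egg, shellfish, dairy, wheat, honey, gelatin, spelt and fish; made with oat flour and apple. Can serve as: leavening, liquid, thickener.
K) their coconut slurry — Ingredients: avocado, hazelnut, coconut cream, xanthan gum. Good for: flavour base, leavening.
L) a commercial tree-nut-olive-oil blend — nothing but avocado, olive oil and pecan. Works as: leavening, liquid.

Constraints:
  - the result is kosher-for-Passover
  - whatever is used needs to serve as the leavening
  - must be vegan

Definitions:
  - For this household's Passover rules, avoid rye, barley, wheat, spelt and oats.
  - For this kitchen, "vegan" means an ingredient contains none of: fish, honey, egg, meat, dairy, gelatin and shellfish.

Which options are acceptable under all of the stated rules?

A: only tapioca and arrowroot; none excluded — keep
B: has barley, so not kosher-for-Passover; has honey, so not vegan — reject
C: has whey, so not vegan — no
D: has barley malt, so not kosher-for-Passover — out
E: has barley malt, so not kosher-for-Passover; has whey, so not vegan — out
F: has barley malt, so not kosher-for-Passover — out
G: has wheat flour, so not kosher-for-Passover; has prawn, so not vegan — no
H: has barley, so not kosher-for-Passover — reject
I: not usable as a leavening; has shrimp, so not vegan — no
J: has oat flour, so not kosher-for-Passover — no
K: coconut cream and hazelnut etc. — none of it excluded — keep
L: only pecan, avocado and olive oil; none excluded — valid

A, K, L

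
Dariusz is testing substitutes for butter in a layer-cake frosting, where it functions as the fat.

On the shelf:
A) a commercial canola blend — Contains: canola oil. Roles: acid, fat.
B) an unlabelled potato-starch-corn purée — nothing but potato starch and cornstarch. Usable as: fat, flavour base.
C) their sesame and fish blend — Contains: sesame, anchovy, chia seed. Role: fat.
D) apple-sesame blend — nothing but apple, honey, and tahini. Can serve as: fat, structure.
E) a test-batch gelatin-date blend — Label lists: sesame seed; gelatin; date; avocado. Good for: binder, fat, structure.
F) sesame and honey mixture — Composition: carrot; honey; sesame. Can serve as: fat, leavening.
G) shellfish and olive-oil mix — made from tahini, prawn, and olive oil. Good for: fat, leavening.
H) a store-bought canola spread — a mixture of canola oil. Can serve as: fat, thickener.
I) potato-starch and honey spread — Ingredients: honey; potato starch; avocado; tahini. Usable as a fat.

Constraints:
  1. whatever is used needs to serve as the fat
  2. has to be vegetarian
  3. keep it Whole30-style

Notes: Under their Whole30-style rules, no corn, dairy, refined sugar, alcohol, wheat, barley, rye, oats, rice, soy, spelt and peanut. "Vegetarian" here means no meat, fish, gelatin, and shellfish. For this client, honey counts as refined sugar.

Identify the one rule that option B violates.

usable as a fat: satisfied
Whole30-style: has cornstarch — fails
vegetarian: satisfied

Whole30-style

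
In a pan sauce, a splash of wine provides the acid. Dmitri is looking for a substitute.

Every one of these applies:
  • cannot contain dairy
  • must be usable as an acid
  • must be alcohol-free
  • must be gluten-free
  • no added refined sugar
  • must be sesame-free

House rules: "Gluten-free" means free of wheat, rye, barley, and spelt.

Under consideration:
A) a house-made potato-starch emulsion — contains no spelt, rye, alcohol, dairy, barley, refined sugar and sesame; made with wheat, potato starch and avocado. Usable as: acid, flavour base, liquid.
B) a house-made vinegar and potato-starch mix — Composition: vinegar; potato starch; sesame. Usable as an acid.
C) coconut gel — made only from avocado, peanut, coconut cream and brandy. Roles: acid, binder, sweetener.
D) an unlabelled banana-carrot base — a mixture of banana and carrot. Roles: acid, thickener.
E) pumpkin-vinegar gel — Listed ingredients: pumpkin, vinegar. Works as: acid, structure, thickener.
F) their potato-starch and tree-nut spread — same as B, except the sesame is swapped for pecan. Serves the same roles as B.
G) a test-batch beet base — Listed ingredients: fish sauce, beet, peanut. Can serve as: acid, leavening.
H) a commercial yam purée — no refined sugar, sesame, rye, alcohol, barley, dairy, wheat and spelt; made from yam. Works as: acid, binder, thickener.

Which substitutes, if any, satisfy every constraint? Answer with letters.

A: has wheat, so not gluten-free — out
B: has sesame, so not sesame-free — no
C: has brandy, so not alcohol-free — out
D: only banana and carrot; none excluded — valid
E: only vinegar and pumpkin; none excluded — OK
F: only pecan, vinegar, and potato starch; none excluded — OK
G: every rule checks out — OK
H: every rule checks out — valid

D, E, F, G, H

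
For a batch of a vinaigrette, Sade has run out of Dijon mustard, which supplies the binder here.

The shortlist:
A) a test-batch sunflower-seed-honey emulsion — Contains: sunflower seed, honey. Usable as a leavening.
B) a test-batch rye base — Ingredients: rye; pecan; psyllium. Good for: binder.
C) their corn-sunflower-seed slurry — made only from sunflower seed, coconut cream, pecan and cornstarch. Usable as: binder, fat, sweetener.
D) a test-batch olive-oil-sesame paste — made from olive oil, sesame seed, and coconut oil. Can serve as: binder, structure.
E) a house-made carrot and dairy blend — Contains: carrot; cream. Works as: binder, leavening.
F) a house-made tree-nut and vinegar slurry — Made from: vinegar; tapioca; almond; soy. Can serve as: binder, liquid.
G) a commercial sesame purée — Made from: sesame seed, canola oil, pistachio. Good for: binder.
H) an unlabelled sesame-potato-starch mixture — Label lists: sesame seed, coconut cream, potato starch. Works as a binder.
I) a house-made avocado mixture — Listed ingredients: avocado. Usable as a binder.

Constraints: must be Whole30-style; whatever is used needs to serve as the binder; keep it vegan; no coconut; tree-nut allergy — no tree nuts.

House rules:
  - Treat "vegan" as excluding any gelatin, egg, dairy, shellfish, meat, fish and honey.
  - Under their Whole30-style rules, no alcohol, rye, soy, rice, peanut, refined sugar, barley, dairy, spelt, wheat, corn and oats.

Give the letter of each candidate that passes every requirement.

I

A: not usable as a binder; has honey, so not vegan — reject
B: has rye, so not Whole30-style; has pecan, so not tree-nut-free — no
C: has cornstarch, so not Whole30-style; has pecan, so not tree-nut-free (and 1 more) — out
D: has coconut oil, so not coconut-free — no
E: has cream, so not vegan; has cream, so not Whole30-style — out
F: has soy, so not Whole30-style; has almond, so not tree-nut-free — reject
G: has pistachio, so not tree-nut-free — out
H: has coconut cream, so not coconut-free — reject
I: every rule checks out — OK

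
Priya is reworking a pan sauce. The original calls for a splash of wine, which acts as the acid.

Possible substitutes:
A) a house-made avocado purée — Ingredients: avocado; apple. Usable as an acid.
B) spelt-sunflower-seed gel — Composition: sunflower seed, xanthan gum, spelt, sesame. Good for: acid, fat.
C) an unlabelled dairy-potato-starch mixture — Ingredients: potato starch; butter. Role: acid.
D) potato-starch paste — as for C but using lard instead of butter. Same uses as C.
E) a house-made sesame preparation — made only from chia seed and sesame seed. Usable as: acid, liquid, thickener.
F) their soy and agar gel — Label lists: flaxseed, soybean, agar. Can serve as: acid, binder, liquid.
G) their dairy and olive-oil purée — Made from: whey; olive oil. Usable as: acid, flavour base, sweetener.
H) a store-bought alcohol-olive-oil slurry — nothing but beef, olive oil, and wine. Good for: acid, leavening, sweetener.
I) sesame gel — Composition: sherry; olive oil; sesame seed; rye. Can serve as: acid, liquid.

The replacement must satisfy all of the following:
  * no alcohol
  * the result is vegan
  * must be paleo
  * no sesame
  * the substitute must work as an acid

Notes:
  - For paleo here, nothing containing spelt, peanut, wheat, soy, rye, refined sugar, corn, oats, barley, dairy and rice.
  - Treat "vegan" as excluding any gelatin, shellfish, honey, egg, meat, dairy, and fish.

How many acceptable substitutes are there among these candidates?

1

A: no sesame, no alcohol — OK
B: has spelt, so not paleo; has sesame, so not sesame-free — reject
C: has butter, so not paleo; has butter, so not vegan — no
D: has lard, so not vegan — no
E: has sesame seed, so not sesame-free — out
F: has soybean, so not paleo — out
G: has whey, so not paleo; has whey, so not vegan — no
H: has beef, so not vegan; has wine, so not alcohol-free — reject
I: has rye, so not paleo; has sherry, so not alcohol-free (and 1 more) — no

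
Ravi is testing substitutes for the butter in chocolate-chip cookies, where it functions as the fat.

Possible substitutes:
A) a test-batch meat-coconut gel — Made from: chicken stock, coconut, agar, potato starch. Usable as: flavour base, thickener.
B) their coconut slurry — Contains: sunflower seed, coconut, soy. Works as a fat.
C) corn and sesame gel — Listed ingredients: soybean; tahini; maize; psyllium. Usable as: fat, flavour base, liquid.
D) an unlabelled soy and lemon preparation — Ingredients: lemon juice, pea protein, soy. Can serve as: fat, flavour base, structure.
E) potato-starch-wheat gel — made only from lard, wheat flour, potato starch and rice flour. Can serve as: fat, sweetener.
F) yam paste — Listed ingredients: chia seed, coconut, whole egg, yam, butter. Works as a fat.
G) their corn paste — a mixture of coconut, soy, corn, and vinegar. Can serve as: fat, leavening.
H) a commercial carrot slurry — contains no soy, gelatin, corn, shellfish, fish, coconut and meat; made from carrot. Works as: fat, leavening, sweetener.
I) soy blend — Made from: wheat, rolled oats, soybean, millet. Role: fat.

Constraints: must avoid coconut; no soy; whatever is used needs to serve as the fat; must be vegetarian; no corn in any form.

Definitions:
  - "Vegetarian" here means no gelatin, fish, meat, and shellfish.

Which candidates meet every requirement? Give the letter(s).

A: not usable as a fat; has chicken stock, so not vegetarian (and 1 more) — out
B: has coconut, so not coconut-free; has soy, so not soy-free — reject
C: has maize, so not corn-free; has soybean, so not soy-free — no
D: has soy, so not soy-free — reject
E: has lard, so not vegetarian — out
F: has coconut, so not coconut-free — no
G: has coconut, so not coconut-free; has corn, so not corn-free (and 1 more) — out
H: vegetarian, no coconut — valid
I: has soybean, so not soy-free — out

H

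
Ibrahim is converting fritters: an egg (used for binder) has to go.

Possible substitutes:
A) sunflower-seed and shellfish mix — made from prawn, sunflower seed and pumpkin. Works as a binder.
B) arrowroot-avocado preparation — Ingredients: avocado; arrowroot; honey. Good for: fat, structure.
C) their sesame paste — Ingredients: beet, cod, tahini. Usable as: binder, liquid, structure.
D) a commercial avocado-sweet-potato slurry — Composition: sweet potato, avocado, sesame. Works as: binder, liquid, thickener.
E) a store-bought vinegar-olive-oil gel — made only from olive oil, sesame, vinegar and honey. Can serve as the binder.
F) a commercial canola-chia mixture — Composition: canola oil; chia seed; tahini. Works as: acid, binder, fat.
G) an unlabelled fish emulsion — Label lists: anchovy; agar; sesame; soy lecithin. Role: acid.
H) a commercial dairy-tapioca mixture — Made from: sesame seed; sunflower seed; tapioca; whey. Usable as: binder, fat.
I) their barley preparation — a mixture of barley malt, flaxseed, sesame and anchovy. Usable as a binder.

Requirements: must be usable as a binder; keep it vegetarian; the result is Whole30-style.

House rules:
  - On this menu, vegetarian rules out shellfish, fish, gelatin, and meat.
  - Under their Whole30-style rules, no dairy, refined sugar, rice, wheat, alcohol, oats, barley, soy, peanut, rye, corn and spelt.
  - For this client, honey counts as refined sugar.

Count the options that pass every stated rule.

2

A: has prawn, so not vegetarian — no
B: not usable as a binder; has honey, so not Whole30-style — no
C: has cod, so not vegetarian — no
D: all constraints satisfied — OK
E: has honey, so not Whole30-style — reject
F: only tahini, canola oil and chia seed; none excluded — OK
G: not usable as a binder; has anchovy, so not vegetarian (and 1 more) — out
H: has whey, so not Whole30-style — no
I: has anchovy, so not vegetarian; has barley malt, so not Whole30-style — out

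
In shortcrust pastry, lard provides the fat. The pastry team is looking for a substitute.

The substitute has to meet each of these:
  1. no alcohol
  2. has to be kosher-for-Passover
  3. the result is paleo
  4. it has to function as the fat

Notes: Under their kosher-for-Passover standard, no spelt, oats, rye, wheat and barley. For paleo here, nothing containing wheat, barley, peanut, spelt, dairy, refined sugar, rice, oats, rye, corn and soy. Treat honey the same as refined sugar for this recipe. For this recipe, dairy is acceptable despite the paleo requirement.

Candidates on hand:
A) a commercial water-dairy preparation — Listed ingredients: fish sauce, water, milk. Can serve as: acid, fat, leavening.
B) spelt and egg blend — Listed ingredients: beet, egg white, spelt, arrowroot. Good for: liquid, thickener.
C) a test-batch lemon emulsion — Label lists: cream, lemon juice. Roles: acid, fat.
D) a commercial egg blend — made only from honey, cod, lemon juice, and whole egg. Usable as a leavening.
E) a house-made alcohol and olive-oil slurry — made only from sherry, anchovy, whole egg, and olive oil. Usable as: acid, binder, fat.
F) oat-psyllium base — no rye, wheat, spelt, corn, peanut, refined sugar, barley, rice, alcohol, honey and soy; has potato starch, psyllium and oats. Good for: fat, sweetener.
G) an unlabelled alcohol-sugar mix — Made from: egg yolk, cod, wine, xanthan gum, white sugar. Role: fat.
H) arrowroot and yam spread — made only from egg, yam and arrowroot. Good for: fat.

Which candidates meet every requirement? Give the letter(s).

A, C, H

A: dairy is permitted under the paleo carve-out; nothing else excluded — valid
B: not usable as a fat; has spelt, so not kosher-for-Passover (and 1 more) — no
C: dairy is permitted under the paleo carve-out; nothing else excluded — OK
D: not usable as a fat; has honey, so not paleo — reject
E: has sherry, so not alcohol-free — no
F: has oats, so not kosher-for-Passover; has oats, so not paleo — out
G: has white sugar, so not paleo; has wine, so not alcohol-free — reject
H: all constraints satisfied — keep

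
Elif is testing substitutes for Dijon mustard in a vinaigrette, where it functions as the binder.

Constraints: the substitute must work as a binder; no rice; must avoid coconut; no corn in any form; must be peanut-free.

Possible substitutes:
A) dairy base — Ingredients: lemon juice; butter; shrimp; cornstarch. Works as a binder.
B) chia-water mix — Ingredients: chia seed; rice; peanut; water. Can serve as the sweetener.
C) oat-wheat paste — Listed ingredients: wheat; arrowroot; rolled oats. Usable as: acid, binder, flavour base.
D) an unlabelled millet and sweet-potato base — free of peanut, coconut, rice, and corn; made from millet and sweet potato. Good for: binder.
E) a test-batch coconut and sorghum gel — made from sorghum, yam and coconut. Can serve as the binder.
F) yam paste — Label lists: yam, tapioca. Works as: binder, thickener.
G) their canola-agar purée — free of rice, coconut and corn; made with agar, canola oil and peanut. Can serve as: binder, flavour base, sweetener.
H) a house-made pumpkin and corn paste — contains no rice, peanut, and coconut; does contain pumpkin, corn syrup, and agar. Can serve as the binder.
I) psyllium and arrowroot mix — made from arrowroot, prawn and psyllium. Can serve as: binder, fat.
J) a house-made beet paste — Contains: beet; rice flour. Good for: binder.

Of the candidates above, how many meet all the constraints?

A: has cornstarch, so not corn-free — out
B: not usable as a binder; has rice, so not rice-free (and 1 more) — no
C: all constraints satisfied — OK
D: works as a binder, no rice, no peanut — OK
E: has coconut, so not coconut-free — reject
F: only tapioca and yam; none excluded — valid
G: has peanut, so not peanut-free — out
H: has corn syrup, so not corn-free — out
I: works as a binder, no peanut, no rice — keep
J: has rice flour, so not rice-free — reject

4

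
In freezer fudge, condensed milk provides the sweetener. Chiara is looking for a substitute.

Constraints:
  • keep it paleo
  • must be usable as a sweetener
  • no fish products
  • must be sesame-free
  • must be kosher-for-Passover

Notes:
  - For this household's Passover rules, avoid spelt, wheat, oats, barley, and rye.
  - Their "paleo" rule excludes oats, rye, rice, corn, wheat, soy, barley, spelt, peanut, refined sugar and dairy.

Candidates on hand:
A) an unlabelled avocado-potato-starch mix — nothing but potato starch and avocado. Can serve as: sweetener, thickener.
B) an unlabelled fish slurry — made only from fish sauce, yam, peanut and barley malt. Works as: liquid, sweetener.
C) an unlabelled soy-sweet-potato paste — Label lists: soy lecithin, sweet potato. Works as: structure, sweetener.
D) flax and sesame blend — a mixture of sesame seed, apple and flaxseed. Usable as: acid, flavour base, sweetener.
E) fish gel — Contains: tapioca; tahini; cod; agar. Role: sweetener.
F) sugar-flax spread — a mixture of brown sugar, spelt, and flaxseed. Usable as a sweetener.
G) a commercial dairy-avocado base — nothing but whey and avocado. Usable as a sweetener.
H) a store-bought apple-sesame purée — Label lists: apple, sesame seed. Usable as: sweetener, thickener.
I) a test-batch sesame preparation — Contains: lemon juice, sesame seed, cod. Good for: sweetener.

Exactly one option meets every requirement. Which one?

A: nothing on the exclusion list — OK
B: has barley malt, so not kosher-for-Passover; has barley malt, so not paleo (and 1 more) — out
C: has soy lecithin, so not paleo — reject
D: has sesame seed, so not sesame-free — no
E: has tahini, so not sesame-free; has cod, so not fish-free — no
F: has spelt, so not kosher-for-Passover; has spelt, so not paleo — no
G: has whey, so not paleo — no
H: has sesame seed, so not sesame-free — out
I: has sesame seed, so not sesame-free; has cod, so not fish-free — no

A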